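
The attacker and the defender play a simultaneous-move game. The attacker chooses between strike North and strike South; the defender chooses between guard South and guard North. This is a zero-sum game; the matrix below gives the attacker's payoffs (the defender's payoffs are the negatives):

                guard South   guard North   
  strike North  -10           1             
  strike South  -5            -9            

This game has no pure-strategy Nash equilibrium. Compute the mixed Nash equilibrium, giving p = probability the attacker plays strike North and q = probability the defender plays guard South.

p = 4/15, q = 2/3

Set the defender's expected payoff from guard South equal to that from guard North:
  the defender's expected payoff from guard South: p·10 + (1−p)·5 = 5p + 5
  the defender's expected payoff from guard North: p·(-1) + (1−p)·9 = -10p + 9
  5p + 5 = -10p + 9  ⇒  15p = 4  ⇒  p = 4/15.
The attacker's indifference between strike North and strike South determines the defender's mixing probability q:
  the attacker's expected payoff from strike North: q·(-10) + (1−q)·1 = -11q + 1
  the attacker's expected payoff from strike South: q·(-5) + (1−q)·(-9) = 4q - 9
  -11q + 1 = 4q - 9  ⇒  -15q = -10  ⇒  q = 2/3.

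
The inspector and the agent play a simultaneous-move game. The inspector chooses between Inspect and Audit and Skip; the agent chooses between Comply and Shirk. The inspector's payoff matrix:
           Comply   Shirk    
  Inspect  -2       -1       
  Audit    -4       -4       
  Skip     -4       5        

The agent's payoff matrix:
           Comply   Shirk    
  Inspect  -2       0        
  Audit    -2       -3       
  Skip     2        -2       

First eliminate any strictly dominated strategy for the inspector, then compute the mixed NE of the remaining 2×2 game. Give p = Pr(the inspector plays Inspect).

The inspector's strategy Audit is strictly dominated by Inspect: -2 > -4 and -1 > -4. Eliminate Audit.
Set the agent's expected payoff from Comply equal to that from Shirk:
  the agent's expected payoff from Comply: p·(-2) + (1−p)·2 = -4p + 2
  the agent's expected payoff from Shirk: p·0 + (1−p)·(-2) = 2p - 2
  -4p + 2 = 2p - 2  ⇒  -6p = -4  ⇒  p = 2/3.

p = 2/3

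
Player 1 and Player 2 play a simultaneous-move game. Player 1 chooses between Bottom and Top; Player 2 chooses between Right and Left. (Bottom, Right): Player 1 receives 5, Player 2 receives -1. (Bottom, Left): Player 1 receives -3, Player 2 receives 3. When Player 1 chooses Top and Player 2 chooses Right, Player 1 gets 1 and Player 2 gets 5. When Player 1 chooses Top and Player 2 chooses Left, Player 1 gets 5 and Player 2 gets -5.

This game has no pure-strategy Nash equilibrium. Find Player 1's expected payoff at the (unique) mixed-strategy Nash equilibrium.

7/3

In a mixed equilibrium Player 1 is indifferent between Bottom and Top; this condition fixes q.
  Player 1's payoff to Bottom: q·5 + (1−q)·(-3) = 8q - 3
  Player 1's payoff to Top: q·1 + (1−q)·5 = -4q + 5
  8q - 3 = -4q + 5  ⇒  12q = 8  ⇒  q = 2/3.
At equilibrium Player 1 is indifferent across rows, so Player 1's payoff equals the payoff from Bottom: (2/3)·5 + (1/3)·(-3) = 7/3.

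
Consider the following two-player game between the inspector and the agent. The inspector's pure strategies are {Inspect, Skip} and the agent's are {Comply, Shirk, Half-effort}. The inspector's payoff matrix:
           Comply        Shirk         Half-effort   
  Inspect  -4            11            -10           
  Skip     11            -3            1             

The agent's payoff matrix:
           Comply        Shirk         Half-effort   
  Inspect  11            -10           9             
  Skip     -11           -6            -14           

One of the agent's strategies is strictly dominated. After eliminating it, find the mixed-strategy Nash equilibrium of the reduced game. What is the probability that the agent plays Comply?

q = 14/29

The agent's strategy Half-effort is strictly dominated by Comply: 11 > 9 and -11 > -14. Eliminate Half-effort.
The inspector's indifference between Inspect and Skip determines the agent's mixing probability q:
  the inspector's payoff from Inspect: q·(-4) + (1−q)·11 = -15q + 11
  the inspector's payoff from Skip: q·11 + (1−q)·(-3) = 14q - 3
  -15q + 11 = 14q - 3  ⇒  -29q = -14  ⇒  q = 14/29.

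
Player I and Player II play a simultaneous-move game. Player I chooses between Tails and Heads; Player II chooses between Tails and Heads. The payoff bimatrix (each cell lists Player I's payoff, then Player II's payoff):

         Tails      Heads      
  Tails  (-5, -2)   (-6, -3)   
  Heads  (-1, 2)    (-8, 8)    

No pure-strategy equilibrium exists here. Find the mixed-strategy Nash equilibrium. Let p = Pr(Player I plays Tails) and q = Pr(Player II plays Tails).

p = 6/7, q = 1/3

Set Player II's expected payoff from Tails equal to that from Heads:
  Player II's payoff from Tails: p·(-2) + (1−p)·2 = -4p + 2
  Player II's payoff from Heads: p·(-3) + (1−p)·8 = -11p + 8
  -4p + 2 = -11p + 8  ⇒  7p = 6  ⇒  p = 6/7.
Set Player I's expected payoff from Tails equal to that from Heads:
  Player I's payoff to Tails: q·(-5) + (1−q)·(-6) = q - 6
  Player I's payoff to Heads: q·(-1) + (1−q)·(-8) = 7q - 8
  q - 6 = 7q - 8  ⇒  -6q = -2  ⇒  q = 1/3.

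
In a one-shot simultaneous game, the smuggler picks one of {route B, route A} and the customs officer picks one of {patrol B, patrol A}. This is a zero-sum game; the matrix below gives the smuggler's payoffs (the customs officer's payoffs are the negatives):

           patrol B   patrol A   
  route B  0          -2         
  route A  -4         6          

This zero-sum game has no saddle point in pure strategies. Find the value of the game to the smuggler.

Set the smuggler's expected payoff from route B equal to that from route A:
  the smuggler's payoff from route B: q·0 + (1−q)·(-2) = 2q - 2
  the smuggler's payoff from route A: q·(-4) + (1−q)·6 = -10q + 6
  2q - 2 = -10q + 6  ⇒  12q = 8  ⇒  q = 2/3.
The value is the smuggler's expected payoff against this mix (using route B): (2/3)·0 + (1/3)·(-2) = -2/3.

v = -2/3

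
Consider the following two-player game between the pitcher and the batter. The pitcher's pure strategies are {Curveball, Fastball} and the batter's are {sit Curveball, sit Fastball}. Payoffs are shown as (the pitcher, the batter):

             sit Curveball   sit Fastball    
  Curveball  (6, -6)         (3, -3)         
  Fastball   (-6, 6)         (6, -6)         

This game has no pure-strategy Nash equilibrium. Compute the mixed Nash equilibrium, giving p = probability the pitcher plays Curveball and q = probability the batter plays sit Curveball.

For the batter to be willing to mix, the batter must be indifferent between sit Curveball and sit Fastball, which pins down the pitcher's mix.
  the batter's payoff to sit Curveball: p·(-6) + (1−p)·6 = -12p + 6
  the batter's payoff to sit Fastball: p·(-3) + (1−p)·(-6) = 3p - 6
  -12p + 6 = 3p - 6  ⇒  -15p = -12  ⇒  p = 4/5.
The batter's mix must leave the pitcher indifferent between Curveball and Fastball.
  the pitcher's payoff to Curveball: q·6 + (1−q)·3 = 3q + 3
  the pitcher's payoff to Fastball: q·(-6) + (1−q)·6 = -12q + 6
  3q + 3 = -12q + 6  ⇒  15q = 3  ⇒  q = 1/5.

p = 4/5, q = 1/5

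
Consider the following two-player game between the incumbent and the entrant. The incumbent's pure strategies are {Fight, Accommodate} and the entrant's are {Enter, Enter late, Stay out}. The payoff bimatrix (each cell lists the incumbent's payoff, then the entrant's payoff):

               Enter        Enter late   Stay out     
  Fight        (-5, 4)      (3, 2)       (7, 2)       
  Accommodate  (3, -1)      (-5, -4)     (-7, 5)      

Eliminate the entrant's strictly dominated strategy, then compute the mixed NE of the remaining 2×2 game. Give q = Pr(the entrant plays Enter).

The entrant's strategy Enter late is strictly dominated by Enter: 4 > 2 and -1 > -4. Eliminate Enter late.
The incumbent's indifference between Fight and Accommodate determines the entrant's mixing probability q:
  the incumbent's expected payoff from Fight: q·(-5) + (1−q)·7 = -12q + 7
  the incumbent's expected payoff from Accommodate: q·3 + (1−q)·(-7) = 10q - 7
  -12q + 7 = 10q - 7  ⇒  -22q = -14  ⇒  q = 7/11.

q = 7/11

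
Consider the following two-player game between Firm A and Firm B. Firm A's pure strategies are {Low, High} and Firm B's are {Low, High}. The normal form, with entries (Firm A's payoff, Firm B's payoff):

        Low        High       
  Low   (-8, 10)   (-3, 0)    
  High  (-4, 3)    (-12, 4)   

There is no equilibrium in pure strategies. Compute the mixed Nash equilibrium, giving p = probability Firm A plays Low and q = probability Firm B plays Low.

p = 1/11, q = 9/13

Set Firm B's expected payoff from Low equal to that from High:
  Firm B's payoff from Low: p·10 + (1−p)·3 = 7p + 3
  Firm B's payoff from High: p·0 + (1−p)·4 = -4p + 4
  7p + 3 = -4p + 4  ⇒  11p = 1  ⇒  p = 1/11.
In a mixed equilibrium Firm A is indifferent between Low and High; this condition fixes q.
  Firm A's payoff from Low: q·(-8) + (1−q)·(-3) = -5q - 3
  Firm A's payoff from High: q·(-4) + (1−q)·(-12) = 8q - 12
  -5q - 3 = 8q - 12  ⇒  -13q = -9  ⇒  q = 9/13.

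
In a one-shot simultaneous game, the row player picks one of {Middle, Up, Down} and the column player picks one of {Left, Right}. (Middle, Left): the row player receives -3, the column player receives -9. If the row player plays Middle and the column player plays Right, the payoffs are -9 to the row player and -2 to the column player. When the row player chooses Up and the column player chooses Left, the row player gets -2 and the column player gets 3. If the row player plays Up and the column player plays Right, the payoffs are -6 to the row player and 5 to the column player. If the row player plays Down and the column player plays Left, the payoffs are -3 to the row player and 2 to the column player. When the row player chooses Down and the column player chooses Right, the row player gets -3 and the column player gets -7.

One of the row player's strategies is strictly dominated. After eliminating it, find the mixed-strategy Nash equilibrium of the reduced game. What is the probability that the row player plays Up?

p = 9/11

The row player's strategy Middle is strictly dominated by Up: -2 > -3 and -6 > -9. Eliminate Middle.
For the column player to be willing to mix, the column player must be indifferent between Left and Right, which pins down the row player's mix.
  the column player's payoff from Left: p·3 + (1−p)·2 = p + 2
  the column player's payoff from Right: p·5 + (1−p)·(-7) = 12p - 7
  p + 2 = 12p - 7  ⇒  -11p = -9  ⇒  p = 9/11.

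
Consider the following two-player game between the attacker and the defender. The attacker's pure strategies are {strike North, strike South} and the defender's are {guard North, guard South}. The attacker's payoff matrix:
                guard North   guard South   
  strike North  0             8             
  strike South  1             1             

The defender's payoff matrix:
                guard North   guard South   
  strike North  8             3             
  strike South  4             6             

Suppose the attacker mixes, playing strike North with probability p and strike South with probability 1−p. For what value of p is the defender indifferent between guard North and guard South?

For the defender to be willing to mix, the defender must be indifferent between guard North and guard South, which pins down the attacker's mix.
  the defender's payoff from guard North: p·8 + (1−p)·4 = 4p + 4
  the defender's payoff from guard South: p·3 + (1−p)·6 = -3p + 6
  4p + 4 = -3p + 6  ⇒  7p = 2  ⇒  p = 2/7.

p = 2/7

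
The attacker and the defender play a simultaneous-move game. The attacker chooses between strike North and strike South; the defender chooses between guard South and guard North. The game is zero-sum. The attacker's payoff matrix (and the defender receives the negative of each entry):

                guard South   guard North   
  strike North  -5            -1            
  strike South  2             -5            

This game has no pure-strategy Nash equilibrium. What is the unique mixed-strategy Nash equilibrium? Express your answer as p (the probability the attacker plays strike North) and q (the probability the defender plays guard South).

p = 7/11, q = 4/11

The defender's indifference between guard South and guard North determines the attacker's mixing probability p:
  the defender's payoff to guard South: p·5 + (1−p)·(-2) = 7p - 2
  the defender's payoff to guard North: p·1 + (1−p)·5 = -4p + 5
  7p - 2 = -4p + 5  ⇒  11p = 7  ⇒  p = 7/11.
The defender's mix must leave the attacker indifferent between strike North and strike South.
  the attacker's expected payoff from strike North: q·(-5) + (1−q)·(-1) = -4q - 1
  the attacker's expected payoff from strike South: q·2 + (1−q)·(-5) = 7q - 5
  -4q - 1 = 7q - 5  ⇒  -11q = -4  ⇒  q = 4/11.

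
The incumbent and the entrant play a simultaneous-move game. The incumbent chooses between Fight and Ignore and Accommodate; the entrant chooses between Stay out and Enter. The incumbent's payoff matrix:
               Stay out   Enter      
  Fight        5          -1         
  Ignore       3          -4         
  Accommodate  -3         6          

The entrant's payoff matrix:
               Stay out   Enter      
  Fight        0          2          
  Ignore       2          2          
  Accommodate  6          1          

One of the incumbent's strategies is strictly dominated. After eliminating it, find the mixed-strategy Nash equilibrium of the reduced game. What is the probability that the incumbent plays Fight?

p = 5/7

The incumbent's strategy Ignore is strictly dominated by Fight: 5 > 3 and -1 > -4. Eliminate Ignore.
The entrant's indifference between Stay out and Enter determines the incumbent's mixing probability p:
  the entrant's payoff from Stay out: p·0 + (1−p)·6 = -6p + 6
  the entrant's payoff from Enter: p·2 + (1−p)·1 = p + 1
  -6p + 6 = p + 1  ⇒  -7p = -5  ⇒  p = 5/7.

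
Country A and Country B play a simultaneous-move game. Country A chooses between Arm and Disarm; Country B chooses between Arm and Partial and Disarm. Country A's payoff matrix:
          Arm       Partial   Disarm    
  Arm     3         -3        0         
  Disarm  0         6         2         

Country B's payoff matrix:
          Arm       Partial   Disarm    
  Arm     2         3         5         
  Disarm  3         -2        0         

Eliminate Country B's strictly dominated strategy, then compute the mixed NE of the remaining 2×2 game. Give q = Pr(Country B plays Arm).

Country B's strategy Partial is strictly dominated by Disarm: 5 > 3 and 0 > -2. Eliminate Partial.
Country A's indifference between Arm and Disarm determines Country B's mixing probability q:
  Country A's expected payoff from Arm: q·3 + (1−q)·0 = 3q
  Country A's expected payoff from Disarm: q·0 + (1−q)·2 = -2q + 2
  3q = -2q + 2  ⇒  5q = 2  ⇒  q = 2/5.

q = 2/5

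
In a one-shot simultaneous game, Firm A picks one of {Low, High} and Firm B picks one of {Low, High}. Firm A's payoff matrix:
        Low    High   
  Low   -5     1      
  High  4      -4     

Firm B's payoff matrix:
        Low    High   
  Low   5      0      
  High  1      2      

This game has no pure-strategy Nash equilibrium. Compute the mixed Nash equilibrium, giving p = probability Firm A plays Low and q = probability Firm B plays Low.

Set Firm B's expected payoff from Low equal to that from High:
  Firm B's expected payoff from Low: p·5 + (1−p)·1 = 4p + 1
  Firm B's expected payoff from High: p·0 + (1−p)·2 = -2p + 2
  4p + 1 = -2p + 2  ⇒  6p = 1  ⇒  p = 1/6.
Firm B's mix must leave Firm A indifferent between Low and High.
  Firm A's expected payoff from Low: q·(-5) + (1−q)·1 = -6q + 1
  Firm A's expected payoff from High: q·4 + (1−q)·(-4) = 8q - 4
  -6q + 1 = 8q - 4  ⇒  -14q = -5  ⇒  q = 5/14.

p = 1/6, q = 5/14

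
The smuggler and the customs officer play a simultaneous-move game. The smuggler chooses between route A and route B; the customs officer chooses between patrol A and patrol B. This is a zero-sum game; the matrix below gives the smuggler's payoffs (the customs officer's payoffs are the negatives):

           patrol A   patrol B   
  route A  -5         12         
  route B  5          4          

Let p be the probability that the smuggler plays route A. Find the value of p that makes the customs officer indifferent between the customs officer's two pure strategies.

For the customs officer to be willing to mix, the customs officer must be indifferent between patrol A and patrol B, which pins down the smuggler's mix.
  the customs officer's expected payoff from patrol A: p·5 + (1−p)·(-5) = 10p - 5
  the customs officer's expected payoff from patrol B: p·(-12) + (1−p)·(-4) = -8p - 4
  10p - 5 = -8p - 4  ⇒  18p = 1  ⇒  p = 1/18.

p = 1/18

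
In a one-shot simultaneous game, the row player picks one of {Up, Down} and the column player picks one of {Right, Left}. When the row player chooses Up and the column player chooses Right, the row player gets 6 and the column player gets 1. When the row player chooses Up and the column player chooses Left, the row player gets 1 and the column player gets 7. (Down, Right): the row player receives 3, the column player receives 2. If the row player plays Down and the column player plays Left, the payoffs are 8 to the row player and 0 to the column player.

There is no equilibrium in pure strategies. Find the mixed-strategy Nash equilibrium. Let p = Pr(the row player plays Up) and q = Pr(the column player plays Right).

p = 1/4, q = 7/10

In a mixed equilibrium the column player is indifferent between Right and Left; this condition fixes p.
  the column player's payoff from Right: p·1 + (1−p)·2 = -p + 2
  the column player's payoff from Left: p·7 + (1−p)·0 = 7p
  -p + 2 = 7p  ⇒  -8p = -2  ⇒  p = 1/4.
In a mixed equilibrium the row player is indifferent between Up and Down; this condition fixes q.
  the row player's payoff from Up: q·6 + (1−q)·1 = 5q + 1
  the row player's payoff from Down: q·3 + (1−q)·8 = -5q + 8
  5q + 1 = -5q + 8  ⇒  10q = 7  ⇒  q = 7/10.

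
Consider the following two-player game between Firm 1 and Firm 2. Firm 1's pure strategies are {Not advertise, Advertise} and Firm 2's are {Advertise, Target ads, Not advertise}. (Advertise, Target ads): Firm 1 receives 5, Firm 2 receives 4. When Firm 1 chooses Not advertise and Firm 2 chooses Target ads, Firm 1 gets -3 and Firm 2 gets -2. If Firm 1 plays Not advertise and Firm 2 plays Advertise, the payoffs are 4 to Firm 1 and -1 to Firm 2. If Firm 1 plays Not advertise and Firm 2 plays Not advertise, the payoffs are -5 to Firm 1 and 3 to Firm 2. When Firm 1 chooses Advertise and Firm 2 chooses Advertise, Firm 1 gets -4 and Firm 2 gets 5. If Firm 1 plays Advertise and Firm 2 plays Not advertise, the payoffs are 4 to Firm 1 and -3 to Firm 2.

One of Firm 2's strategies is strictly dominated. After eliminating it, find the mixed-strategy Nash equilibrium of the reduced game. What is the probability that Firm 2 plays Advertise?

q = 9/17

Firm 2's strategy Target ads is strictly dominated by Advertise: -1 > -2 and 5 > 4. Eliminate Target ads.
In a mixed equilibrium Firm 1 is indifferent between Not advertise and Advertise; this condition fixes q.
  Firm 1's payoff from Not advertise: q·4 + (1−q)·(-5) = 9q - 5
  Firm 1's payoff from Advertise: q·(-4) + (1−q)·4 = -8q + 4
  9q - 5 = -8q + 4  ⇒  17q = 9  ⇒  q = 9/17.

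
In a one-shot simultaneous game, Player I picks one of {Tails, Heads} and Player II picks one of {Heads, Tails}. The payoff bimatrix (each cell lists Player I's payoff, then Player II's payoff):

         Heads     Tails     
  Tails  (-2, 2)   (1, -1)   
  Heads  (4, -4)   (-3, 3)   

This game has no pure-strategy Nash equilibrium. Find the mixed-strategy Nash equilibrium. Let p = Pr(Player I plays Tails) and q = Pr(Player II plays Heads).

p = 7/10, q = 2/5

For Player II to be willing to mix, Player II must be indifferent between Heads and Tails, which pins down Player I's mix.
  Player II's expected payoff from Heads: p·2 + (1−p)·(-4) = 6p - 4
  Player II's expected payoff from Tails: p·(-1) + (1−p)·3 = -4p + 3
  6p - 4 = -4p + 3  ⇒  10p = 7  ⇒  p = 7/10.
Player I's indifference between Tails and Heads determines Player II's mixing probability q:
  Player I's expected payoff from Tails: q·(-2) + (1−q)·1 = -3q + 1
  Player I's expected payoff from Heads: q·4 + (1−q)·(-3) = 7q - 3
  -3q + 1 = 7q - 3  ⇒  -10q = -4  ⇒  q = 2/5.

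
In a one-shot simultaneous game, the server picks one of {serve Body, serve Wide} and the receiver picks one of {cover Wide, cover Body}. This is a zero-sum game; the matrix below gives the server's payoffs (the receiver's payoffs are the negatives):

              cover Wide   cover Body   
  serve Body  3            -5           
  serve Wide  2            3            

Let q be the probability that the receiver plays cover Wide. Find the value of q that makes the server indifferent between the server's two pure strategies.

The receiver's mix must leave the server indifferent between serve Body and serve Wide.
  the server's payoff from serve Body: q·3 + (1−q)·(-5) = 8q - 5
  the server's payoff from serve Wide: q·2 + (1−q)·3 = -q + 3
  8q - 5 = -q + 3  ⇒  9q = 8  ⇒  q = 8/9.

q = 8/9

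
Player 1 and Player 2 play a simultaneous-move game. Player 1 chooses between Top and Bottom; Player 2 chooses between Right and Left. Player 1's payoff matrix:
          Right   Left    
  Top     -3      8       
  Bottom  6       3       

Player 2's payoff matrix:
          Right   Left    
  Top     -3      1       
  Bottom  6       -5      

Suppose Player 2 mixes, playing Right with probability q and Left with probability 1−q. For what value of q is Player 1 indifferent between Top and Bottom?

Player 1's indifference between Top and Bottom determines Player 2's mixing probability q:
  Player 1's payoff to Top: q·(-3) + (1−q)·8 = -11q + 8
  Player 1's payoff to Bottom: q·6 + (1−q)·3 = 3q + 3
  -11q + 8 = 3q + 3  ⇒  -14q = -5  ⇒  q = 5/14.

q = 5/14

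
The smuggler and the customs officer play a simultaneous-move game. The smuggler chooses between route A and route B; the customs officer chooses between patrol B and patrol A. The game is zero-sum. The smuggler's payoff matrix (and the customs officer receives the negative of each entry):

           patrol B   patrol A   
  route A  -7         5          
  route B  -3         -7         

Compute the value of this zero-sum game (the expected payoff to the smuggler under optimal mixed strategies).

Set the smuggler's expected payoff from route A equal to that from route B:
  the smuggler's payoff from route A: q·(-7) + (1−q)·5 = -12q + 5
  the smuggler's payoff from route B: q·(-3) + (1−q)·(-7) = 4q - 7
  -12q + 5 = 4q - 7  ⇒  -16q = -12  ⇒  q = 3/4.
The value is the smuggler's expected payoff against this mix (using route A): (3/4)·(-7) + (1/4)·5 = -4.

v = -4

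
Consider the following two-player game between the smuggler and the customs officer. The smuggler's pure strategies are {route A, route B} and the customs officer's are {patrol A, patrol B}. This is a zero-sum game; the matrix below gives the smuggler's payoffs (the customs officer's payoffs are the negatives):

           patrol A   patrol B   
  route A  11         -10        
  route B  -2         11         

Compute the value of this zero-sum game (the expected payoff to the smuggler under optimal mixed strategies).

The customs officer's mix must leave the smuggler indifferent between route A and route B.
  the smuggler's payoff to route A: q·11 + (1−q)·(-10) = 21q - 10
  the smuggler's payoff to route B: q·(-2) + (1−q)·11 = -13q + 11
  21q - 10 = -13q + 11  ⇒  34q = 21  ⇒  q = 21/34.
The value is the smuggler's expected payoff against this mix (using route A): (21/34)·11 + (13/34)·(-10) = 101/34.

v = 101/34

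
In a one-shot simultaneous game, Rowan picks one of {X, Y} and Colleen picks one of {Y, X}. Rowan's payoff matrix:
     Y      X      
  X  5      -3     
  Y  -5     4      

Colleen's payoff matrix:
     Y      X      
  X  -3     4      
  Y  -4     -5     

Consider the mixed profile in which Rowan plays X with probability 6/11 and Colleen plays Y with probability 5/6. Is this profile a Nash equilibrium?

Given Rowan's mix p = 6/11, Colleen's payoff from Y is -38/11 but from X is -1/11. Colleen strictly prefers X, so Colleen would not mix.
So the proposed profile is not a Nash equilibrium.

No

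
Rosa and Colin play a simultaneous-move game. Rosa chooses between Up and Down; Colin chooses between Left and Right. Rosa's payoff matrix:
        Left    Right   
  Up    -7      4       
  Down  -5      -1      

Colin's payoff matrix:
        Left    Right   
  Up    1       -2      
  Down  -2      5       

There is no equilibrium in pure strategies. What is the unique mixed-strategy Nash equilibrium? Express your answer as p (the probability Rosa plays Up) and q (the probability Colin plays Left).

p = 7/10, q = 5/7

Colin's indifference between Left and Right determines Rosa's mixing probability p:
  Colin's expected payoff from Left: p·1 + (1−p)·(-2) = 3p - 2
  Colin's expected payoff from Right: p·(-2) + (1−p)·5 = -7p + 5
  3p - 2 = -7p + 5  ⇒  10p = 7  ⇒  p = 7/10.
Rosa's indifference between Up and Down determines Colin's mixing probability q:
  Rosa's payoff from Up: q·(-7) + (1−q)·4 = -11q + 4
  Rosa's payoff from Down: q·(-5) + (1−q)·(-1) = -4q - 1
  -11q + 4 = -4q - 1  ⇒  -7q = -5  ⇒  q = 5/7.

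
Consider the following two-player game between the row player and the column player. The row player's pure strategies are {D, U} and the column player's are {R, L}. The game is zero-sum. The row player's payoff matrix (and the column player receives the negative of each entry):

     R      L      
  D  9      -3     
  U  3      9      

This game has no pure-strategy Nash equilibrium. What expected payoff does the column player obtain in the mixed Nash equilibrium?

-5

Set the column player's expected payoff from R equal to that from L:
  the column player's expected payoff from R: p·(-9) + (1−p)·(-3) = -6p - 3
  the column player's expected payoff from L: p·3 + (1−p)·(-9) = 12p - 9
  -6p - 3 = 12p - 9  ⇒  -18p = -6  ⇒  p = 1/3.
At equilibrium the column player is indifferent across columns, so the column player's payoff equals the payoff from R: (1/3)·(-9) + (2/3)·(-3) = -5.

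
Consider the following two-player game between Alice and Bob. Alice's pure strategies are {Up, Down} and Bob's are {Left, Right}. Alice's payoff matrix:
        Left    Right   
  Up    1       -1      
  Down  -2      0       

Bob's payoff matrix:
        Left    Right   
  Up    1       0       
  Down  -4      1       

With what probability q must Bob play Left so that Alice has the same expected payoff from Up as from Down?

q = 1/4

In a mixed equilibrium Alice is indifferent between Up and Down; this condition fixes q.
  Alice's expected payoff from Up: q·1 + (1−q)·(-1) = 2q - 1
  Alice's expected payoff from Down: q·(-2) + (1−q)·0 = -2q
  2q - 1 = -2q  ⇒  4q = 1  ⇒  q = 1/4.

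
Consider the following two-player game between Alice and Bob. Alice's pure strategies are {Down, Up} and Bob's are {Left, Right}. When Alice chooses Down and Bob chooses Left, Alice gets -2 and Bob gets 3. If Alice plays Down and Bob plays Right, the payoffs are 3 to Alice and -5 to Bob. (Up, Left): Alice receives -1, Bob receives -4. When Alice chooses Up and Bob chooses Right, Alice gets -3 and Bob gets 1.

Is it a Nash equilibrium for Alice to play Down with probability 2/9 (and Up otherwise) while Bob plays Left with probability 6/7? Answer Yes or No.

No

Given Alice's mix p = 2/9, Bob's payoff from Left is -22/9 but from Right is -1/3. Bob strictly prefers Right, so Bob would not mix.
So the proposed profile is not a Nash equilibrium.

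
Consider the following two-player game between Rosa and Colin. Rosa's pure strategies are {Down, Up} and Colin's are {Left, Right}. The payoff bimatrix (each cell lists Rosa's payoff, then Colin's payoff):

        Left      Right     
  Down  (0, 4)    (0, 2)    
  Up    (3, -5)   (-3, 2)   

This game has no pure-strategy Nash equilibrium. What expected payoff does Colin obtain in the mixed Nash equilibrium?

2

Colin's indifference between Left and Right determines Rosa's mixing probability p:
  Colin's payoff to Left: p·4 + (1−p)·(-5) = 9p - 5
  Colin's payoff to Right: p·2 + (1−p)·2 = 2
  9p - 5 = 2  ⇒  9p = 7  ⇒  p = 7/9.
At equilibrium Colin is indifferent across columns, so Colin's payoff equals the payoff from Left: (7/9)·4 + (2/9)·(-5) = 2.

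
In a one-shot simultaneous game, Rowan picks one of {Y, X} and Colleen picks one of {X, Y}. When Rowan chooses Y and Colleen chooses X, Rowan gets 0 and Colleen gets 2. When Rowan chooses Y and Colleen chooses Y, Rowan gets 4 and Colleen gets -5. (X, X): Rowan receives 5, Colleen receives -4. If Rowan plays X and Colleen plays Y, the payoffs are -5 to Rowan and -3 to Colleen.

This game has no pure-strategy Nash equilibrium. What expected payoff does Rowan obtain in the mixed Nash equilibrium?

Rowan's indifference between Y and X determines Colleen's mixing probability q:
  Rowan's payoff from Y: q·0 + (1−q)·4 = -4q + 4
  Rowan's payoff from X: q·5 + (1−q)·(-5) = 10q - 5
  -4q + 4 = 10q - 5  ⇒  -14q = -9  ⇒  q = 9/14.
At equilibrium Rowan is indifferent across rows, so Rowan's payoff equals the payoff from Y: (9/14)·0 + (5/14)·4 = 10/7.

10/7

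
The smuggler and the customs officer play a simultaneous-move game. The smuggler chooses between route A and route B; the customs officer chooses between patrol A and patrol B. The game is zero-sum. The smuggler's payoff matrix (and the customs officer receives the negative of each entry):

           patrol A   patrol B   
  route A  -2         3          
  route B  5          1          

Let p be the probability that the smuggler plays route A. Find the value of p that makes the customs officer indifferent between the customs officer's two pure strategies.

The customs officer's indifference between patrol A and patrol B determines the smuggler's mixing probability p:
  the customs officer's payoff to patrol A: p·2 + (1−p)·(-5) = 7p - 5
  the customs officer's payoff to patrol B: p·(-3) + (1−p)·(-1) = -2p - 1
  7p - 5 = -2p - 1  ⇒  9p = 4  ⇒  p = 4/9.

p = 4/9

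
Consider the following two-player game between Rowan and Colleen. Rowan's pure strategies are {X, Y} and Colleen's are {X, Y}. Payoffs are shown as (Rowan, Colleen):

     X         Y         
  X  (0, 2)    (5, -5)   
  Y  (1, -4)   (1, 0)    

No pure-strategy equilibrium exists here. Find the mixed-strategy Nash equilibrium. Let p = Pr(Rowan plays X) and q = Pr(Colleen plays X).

p = 4/11, q = 4/5

In a mixed equilibrium Colleen is indifferent between X and Y; this condition fixes p.
  Colleen's payoff from X: p·2 + (1−p)·(-4) = 6p - 4
  Colleen's payoff from Y: p·(-5) + (1−p)·0 = -5p
  6p - 4 = -5p  ⇒  11p = 4  ⇒  p = 4/11.
Set Rowan's expected payoff from X equal to that from Y:
  Rowan's payoff from X: q·0 + (1−q)·5 = -5q + 5
  Rowan's payoff from Y: q·1 + (1−q)·1 = 1
  -5q + 5 = 1  ⇒  -5q = -4  ⇒  q = 4/5.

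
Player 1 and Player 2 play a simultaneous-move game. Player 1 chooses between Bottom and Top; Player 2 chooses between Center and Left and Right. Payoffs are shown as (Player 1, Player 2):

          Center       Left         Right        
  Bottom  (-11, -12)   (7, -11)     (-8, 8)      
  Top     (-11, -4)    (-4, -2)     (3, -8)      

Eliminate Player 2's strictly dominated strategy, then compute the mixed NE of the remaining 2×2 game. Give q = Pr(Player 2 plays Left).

Player 2's strategy Center is strictly dominated by Left: -11 > -12 and -2 > -4. Eliminate Center.
Player 1's indifference between Bottom and Top determines Player 2's mixing probability q:
  Player 1's payoff to Bottom: q·7 + (1−q)·(-8) = 15q - 8
  Player 1's payoff to Top: q·(-4) + (1−q)·3 = -7q + 3
  15q - 8 = -7q + 3  ⇒  22q = 11  ⇒  q = 1/2.

q = 1/2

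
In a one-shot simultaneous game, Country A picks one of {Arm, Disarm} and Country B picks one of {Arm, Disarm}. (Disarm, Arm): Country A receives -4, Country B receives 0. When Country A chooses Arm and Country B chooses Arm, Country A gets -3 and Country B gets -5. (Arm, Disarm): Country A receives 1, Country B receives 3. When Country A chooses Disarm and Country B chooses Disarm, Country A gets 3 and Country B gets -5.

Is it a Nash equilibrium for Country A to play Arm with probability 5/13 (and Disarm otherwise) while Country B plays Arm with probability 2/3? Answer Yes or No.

Yes

Check Country B's indifference given Country A's mix p = 5/13:
  payoff from Arm = -25/13; payoff from Disarm = -25/13 — equal.
Check Country A's indifference given Country B's mix q = 2/3:
  payoff from Arm = -5/3; payoff from Disarm = -5/3 — equal.
Both players are indifferent, so neither can profitably deviate.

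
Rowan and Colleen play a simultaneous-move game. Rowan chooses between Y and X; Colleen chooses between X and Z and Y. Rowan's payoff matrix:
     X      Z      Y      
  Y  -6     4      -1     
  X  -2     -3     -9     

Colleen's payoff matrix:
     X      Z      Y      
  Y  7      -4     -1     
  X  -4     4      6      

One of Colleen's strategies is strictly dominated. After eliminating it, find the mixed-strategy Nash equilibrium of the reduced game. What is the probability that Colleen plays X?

Colleen's strategy Z is strictly dominated by Y: -1 > -4 and 6 > 4. Eliminate Z.
For Rowan to be willing to mix, Rowan must be indifferent between Y and X, which pins down Colleen's mix.
  Rowan's payoff from Y: q·(-6) + (1−q)·(-1) = -5q - 1
  Rowan's payoff from X: q·(-2) + (1−q)·(-9) = 7q - 9
  -5q - 1 = 7q - 9  ⇒  -12q = -8  ⇒  q = 2/3.

q = 2/3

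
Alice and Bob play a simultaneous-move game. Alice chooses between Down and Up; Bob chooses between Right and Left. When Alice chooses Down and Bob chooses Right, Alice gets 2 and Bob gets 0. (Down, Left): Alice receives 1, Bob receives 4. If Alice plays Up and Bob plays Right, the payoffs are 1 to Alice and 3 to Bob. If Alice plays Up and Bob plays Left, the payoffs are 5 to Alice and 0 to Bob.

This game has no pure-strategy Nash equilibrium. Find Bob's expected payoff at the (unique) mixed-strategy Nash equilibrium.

12/7

Alice's mix must leave Bob indifferent between Right and Left.
  Bob's payoff from Right: p·0 + (1−p)·3 = -3p + 3
  Bob's payoff from Left: p·4 + (1−p)·0 = 4p
  -3p + 3 = 4p  ⇒  -7p = -3  ⇒  p = 3/7.
At equilibrium Bob is indifferent across columns, so Bob's payoff equals the payoff from Right: (3/7)·0 + (4/7)·3 = 12/7.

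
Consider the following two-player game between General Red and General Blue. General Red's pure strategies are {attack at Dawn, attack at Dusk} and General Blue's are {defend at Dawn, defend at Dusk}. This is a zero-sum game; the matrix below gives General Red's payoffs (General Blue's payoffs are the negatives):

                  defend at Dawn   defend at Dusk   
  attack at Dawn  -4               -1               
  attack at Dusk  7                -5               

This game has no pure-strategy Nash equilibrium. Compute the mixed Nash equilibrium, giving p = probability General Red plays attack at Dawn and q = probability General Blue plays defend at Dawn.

General Blue's indifference between defend at Dawn and defend at Dusk determines General Red's mixing probability p:
  General Blue's expected payoff from defend at Dawn: p·4 + (1−p)·(-7) = 11p - 7
  General Blue's expected payoff from defend at Dusk: p·1 + (1−p)·5 = -4p + 5
  11p - 7 = -4p + 5  ⇒  15p = 12  ⇒  p = 4/5.
General Red's indifference between attack at Dawn and attack at Dusk determines General Blue's mixing probability q:
  General Red's payoff from attack at Dawn: q·(-4) + (1−q)·(-1) = -3q - 1
  General Red's payoff from attack at Dusk: q·7 + (1−q)·(-5) = 12q - 5
  -3q - 1 = 12q - 5  ⇒  -15q = -4  ⇒  q = 4/15.

p = 4/5, q = 4/15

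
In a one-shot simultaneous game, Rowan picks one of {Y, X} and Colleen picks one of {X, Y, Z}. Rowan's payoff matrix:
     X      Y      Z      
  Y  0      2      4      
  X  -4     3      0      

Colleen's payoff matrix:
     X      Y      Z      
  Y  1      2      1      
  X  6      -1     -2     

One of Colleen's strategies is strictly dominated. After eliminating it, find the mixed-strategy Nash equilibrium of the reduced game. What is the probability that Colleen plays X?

Colleen's strategy Z is strictly dominated by Y: 2 > 1 and -1 > -2. Eliminate Z.
Rowan's indifference between Y and X determines Colleen's mixing probability q:
  Rowan's payoff to Y: q·0 + (1−q)·2 = -2q + 2
  Rowan's payoff to X: q·(-4) + (1−q)·3 = -7q + 3
  -2q + 2 = -7q + 3  ⇒  5q = 1  ⇒  q = 1/5.

q = 1/5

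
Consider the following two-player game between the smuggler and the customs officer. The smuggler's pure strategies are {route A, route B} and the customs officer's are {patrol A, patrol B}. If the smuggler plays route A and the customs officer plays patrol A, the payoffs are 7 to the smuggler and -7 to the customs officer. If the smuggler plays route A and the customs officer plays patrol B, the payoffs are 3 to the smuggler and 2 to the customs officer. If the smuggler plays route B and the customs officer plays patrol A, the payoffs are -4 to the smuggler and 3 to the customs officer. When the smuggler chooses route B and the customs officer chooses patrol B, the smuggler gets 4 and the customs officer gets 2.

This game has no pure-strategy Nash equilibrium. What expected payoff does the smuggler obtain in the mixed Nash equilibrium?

10/3

In a mixed equilibrium the smuggler is indifferent between route A and route B; this condition fixes q.
  the smuggler's expected payoff from route A: q·7 + (1−q)·3 = 4q + 3
  the smuggler's expected payoff from route B: q·(-4) + (1−q)·4 = -8q + 4
  4q + 3 = -8q + 4  ⇒  12q = 1  ⇒  q = 1/12.
At equilibrium the smuggler is indifferent across rows, so the smuggler's payoff equals the payoff from route A: (1/12)·7 + (11/12)·3 = 10/3.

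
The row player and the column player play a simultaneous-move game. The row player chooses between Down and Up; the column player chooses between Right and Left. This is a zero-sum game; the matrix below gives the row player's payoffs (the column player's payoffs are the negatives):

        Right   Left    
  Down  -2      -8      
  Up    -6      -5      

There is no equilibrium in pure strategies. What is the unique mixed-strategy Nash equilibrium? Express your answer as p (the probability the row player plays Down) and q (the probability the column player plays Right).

p = 1/7, q = 3/7

The column player's indifference between Right and Left determines the row player's mixing probability p:
  the column player's payoff to Right: p·2 + (1−p)·6 = -4p + 6
  the column player's payoff to Left: p·8 + (1−p)·5 = 3p + 5
  -4p + 6 = 3p + 5  ⇒  -7p = -1  ⇒  p = 1/7.
The column player's mix must leave the row player indifferent between Down and Up.
  the row player's expected payoff from Down: q·(-2) + (1−q)·(-8) = 6q - 8
  the row player's expected payoff from Up: q·(-6) + (1−q)·(-5) = -q - 5
  6q - 8 = -q - 5  ⇒  7q = 3  ⇒  q = 3/7.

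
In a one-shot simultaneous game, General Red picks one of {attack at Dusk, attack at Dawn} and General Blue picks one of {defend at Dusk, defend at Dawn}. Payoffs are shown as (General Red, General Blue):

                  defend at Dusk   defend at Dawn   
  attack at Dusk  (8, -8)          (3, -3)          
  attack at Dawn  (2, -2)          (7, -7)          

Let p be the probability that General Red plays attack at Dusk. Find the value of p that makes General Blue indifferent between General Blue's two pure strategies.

General Red's mix must leave General Blue indifferent between defend at Dusk and defend at Dawn.
  General Blue's expected payoff from defend at Dusk: p·(-8) + (1−p)·(-2) = -6p - 2
  General Blue's expected payoff from defend at Dawn: p·(-3) + (1−p)·(-7) = 4p - 7
  -6p - 2 = 4p - 7  ⇒  -10p = -5  ⇒  p = 1/2.

p = 1/2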